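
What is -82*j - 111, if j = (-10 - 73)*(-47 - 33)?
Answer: -544591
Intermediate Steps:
j = 6640 (j = -83*(-80) = 6640)
-82*j - 111 = -82*6640 - 111 = -544480 - 111 = -544591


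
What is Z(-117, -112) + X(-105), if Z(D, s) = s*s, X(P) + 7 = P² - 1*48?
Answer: 23514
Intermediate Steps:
X(P) = -55 + P² (X(P) = -7 + (P² - 1*48) = -7 + (P² - 48) = -7 + (-48 + P²) = -55 + P²)
Z(D, s) = s²
Z(-117, -112) + X(-105) = (-112)² + (-55 + (-105)²) = 12544 + (-55 + 11025) = 12544 + 10970 = 23514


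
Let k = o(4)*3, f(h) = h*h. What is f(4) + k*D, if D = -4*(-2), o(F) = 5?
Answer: 136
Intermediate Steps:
f(h) = h²
D = 8
k = 15 (k = 5*3 = 15)
f(4) + k*D = 4² + 15*8 = 16 + 120 = 136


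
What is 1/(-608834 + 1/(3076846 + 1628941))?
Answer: -4705787/2865043122357 ≈ -1.6425e-6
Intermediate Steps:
1/(-608834 + 1/(3076846 + 1628941)) = 1/(-608834 + 1/4705787) = 1/(-2865043122357/4705787) = -4705787/2865043122357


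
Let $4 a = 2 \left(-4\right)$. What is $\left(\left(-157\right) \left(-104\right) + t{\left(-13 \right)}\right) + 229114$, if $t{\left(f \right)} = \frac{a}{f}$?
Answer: $\frac{3190748}{13} \approx 2.4544 \cdot 10^{5}$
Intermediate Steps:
$a = -2$ ($a = \frac{2 \left(-4\right)}{4} = \frac{1}{4} \left(-8\right) = -2$)
$t{\left(f \right)} = - \frac{2}{f}$
$\left(\left(-157\right) \left(-104\right) + t{\left(-13 \right)}\right) + 229114 = \left(\left(-157\right) \left(-104\right) - \frac{2}{-13}\right) + 229114 = \left(16328 - - \frac{2}{13}\right) + 229114 = \left(16328 + \frac{2}{13}\right) + 229114 = \frac{212266}{13} + 229114 = \frac{3190748}{13}$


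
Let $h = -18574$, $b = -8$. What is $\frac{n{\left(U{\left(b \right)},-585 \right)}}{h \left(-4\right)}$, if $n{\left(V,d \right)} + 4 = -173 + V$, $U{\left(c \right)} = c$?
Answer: $- \frac{5}{2008} \approx -0.00249$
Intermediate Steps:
$n{\left(V,d \right)} = -177 + V$ ($n{\left(V,d \right)} = -4 + \left(-173 + V\right) = -177 + V$)
$\frac{n{\left(U{\left(b \right)},-585 \right)}}{h \left(-4\right)} = \frac{-177 - 8}{\left(-18574\right) \left(-4\right)} = - \frac{185}{74296} = \left(-185\right) \frac{1}{74296} = - \frac{5}{2008}$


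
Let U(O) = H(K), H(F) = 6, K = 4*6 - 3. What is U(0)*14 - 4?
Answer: 80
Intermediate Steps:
K = 21 (K = 24 - 3 = 21)
U(O) = 6
U(0)*14 - 4 = 6*14 - 4 = 84 - 4 = 80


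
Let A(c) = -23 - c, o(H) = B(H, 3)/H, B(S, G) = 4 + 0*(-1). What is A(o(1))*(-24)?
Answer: 648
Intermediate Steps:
B(S, G) = 4 (B(S, G) = 4 + 0 = 4)
o(H) = 4/H
A(o(1))*(-24) = (-23 - 4/1)*(-24) = (-23 - 4)*(-24) = -27*(-24) = 648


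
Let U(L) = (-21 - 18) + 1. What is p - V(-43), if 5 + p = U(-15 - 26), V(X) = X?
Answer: 0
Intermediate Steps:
U(L) = -38 (U(L) = -39 + 1 = -38)
p = -43 (p = -5 - 38 = -43)
p - V(-43) = -43 - 1*(-43) = -43 + 43 = 0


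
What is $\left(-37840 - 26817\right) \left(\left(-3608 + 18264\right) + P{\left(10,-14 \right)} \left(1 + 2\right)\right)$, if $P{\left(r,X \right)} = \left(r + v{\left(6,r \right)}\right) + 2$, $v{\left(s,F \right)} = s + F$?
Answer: $-953044180$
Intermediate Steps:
$v{\left(s,F \right)} = F + s$
$P{\left(r,X \right)} = 8 + 2 r$ ($P{\left(r,X \right)} = \left(r + \left(r + 6\right)\right) + 2 = \left(r + \left(6 + r\right)\right) + 2 = \left(6 + 2 r\right) + 2 = 8 + 2 r$)
$\left(-37840 - 26817\right) \left(\left(-3608 + 18264\right) + P{\left(10,-14 \right)} \left(1 + 2\right)\right) = \left(-37840 - 26817\right) \left(\left(-3608 + 18264\right) + \left(8 + 2 \cdot 10\right) \left(1 + 2\right)\right) = - 64657 \left(14656 + \left(8 + 20\right) 3\right) = - 64657 \left(14656 + 28 \cdot 3\right) = - 64657 \left(14656 + 84\right) = \left(-64657\right) 14740 = -953044180$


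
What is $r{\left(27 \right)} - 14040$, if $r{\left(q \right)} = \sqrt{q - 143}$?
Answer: $-14040 + 2 i \sqrt{29} \approx -14040.0 + 10.77 i$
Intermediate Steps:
$r{\left(q \right)} = \sqrt{-143 + q}$
$r{\left(27 \right)} - 14040 = \sqrt{-143 + 27} - 14040 = \sqrt{-116} - 14040 = 2 i \sqrt{29} - 14040 = -14040 + 2 i \sqrt{29}$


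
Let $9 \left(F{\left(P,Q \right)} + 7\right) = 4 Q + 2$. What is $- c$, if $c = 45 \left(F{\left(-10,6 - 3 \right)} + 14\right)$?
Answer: $-385$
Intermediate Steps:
$F{\left(P,Q \right)} = - \frac{61}{9} + \frac{4 Q}{9}$ ($F{\left(P,Q \right)} = -7 + \frac{4 Q + 2}{9} = -7 + \frac{2 + 4 Q}{9} = -7 + \left(\frac{2}{9} + \frac{4 Q}{9}\right) = - \frac{61}{9} + \frac{4 Q}{9}$)
$c = 385$ ($c = 45 \left(\left(- \frac{61}{9} + \frac{4 \left(6 - 3\right)}{9}\right) + 14\right) = 45 \left(\left(- \frac{61}{9} + \frac{4}{9} \cdot 3\right) + 14\right) = 45 \left(\left(- \frac{61}{9} + \frac{4}{3}\right) + 14\right) = 45 \left(- \frac{49}{9} + 14\right) = 45 \cdot \frac{77}{9} = 385$)
$- c = \left(-1\right) 385 = -385$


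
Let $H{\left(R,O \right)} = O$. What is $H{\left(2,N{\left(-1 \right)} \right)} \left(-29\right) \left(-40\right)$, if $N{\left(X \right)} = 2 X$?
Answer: $-2320$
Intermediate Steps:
$H{\left(2,N{\left(-1 \right)} \right)} \left(-29\right) \left(-40\right) = 2 \left(-1\right) \left(-29\right) \left(-40\right) = \left(-2\right) \left(-29\right) \left(-40\right) = 58 \left(-40\right) = -2320$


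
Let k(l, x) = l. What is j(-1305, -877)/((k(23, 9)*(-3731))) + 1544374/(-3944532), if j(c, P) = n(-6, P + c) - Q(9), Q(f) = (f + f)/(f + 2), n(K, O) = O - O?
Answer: -728865012553/1861706684838 ≈ -0.39150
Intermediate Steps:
n(K, O) = 0
Q(f) = 2*f/(2 + f) (Q(f) = (2*f)/(2 + f) = 2*f/(2 + f))
j(c, P) = -18/11 (j(c, P) = 0 - 2*9/(2 + 9) = 0 - 2*9/11 = 0 - 1*18/11 = 0 - 18/11 = -18/11)
j(-1305, -877)/((k(23, 9)*(-3731))) + 1544374/(-3944532) = -18/(11*(23*(-3731))) + 1544374/(-3944532) = -18/11/(-85813) + 1544374*(-1/3944532) = -18/11*(-1/85813) - 772187/1972266 = 18/943943 - 772187/1972266 = -728865012553/1861706684838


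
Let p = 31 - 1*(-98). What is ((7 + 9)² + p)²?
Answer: 148225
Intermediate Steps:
p = 129 (p = 31 + 98 = 129)
((7 + 9)² + p)² = ((7 + 9)² + 129)² = (16² + 129)² = (256 + 129)² = 385² = 148225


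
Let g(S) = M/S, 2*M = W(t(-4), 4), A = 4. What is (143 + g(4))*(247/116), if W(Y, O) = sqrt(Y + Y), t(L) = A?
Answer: 35321/116 + 247*sqrt(2)/464 ≈ 305.24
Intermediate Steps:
t(L) = 4
W(Y, O) = sqrt(2)*sqrt(Y) (W(Y, O) = sqrt(2*Y) = sqrt(2)*sqrt(Y))
M = sqrt(2) (M = (sqrt(2)*sqrt(4))/2 = (sqrt(2)*2)/2 = (2*sqrt(2))/2 = sqrt(2) ≈ 1.4142)
g(S) = sqrt(2)/S
(143 + g(4))*(247/116) = (143 + sqrt(2)/4)*(247/116) = 35321/116 + 247*sqrt(2)/464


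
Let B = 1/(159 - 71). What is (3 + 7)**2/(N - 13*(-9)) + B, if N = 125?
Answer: 411/968 ≈ 0.42459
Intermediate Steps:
B = 1/88 ≈ 0.011364
(3 + 7)**2/(N - 13*(-9)) + B = (3 + 7)**2/(125 - 13*(-9)) + 1/88 = 10**2/(125 + 117) + 1/88 = 100/242 + 1/88 = 100*(1/242) + 1/88 = 50/121 + 1/88 = 411/968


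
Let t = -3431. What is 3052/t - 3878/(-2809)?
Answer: 4732350/9637679 ≈ 0.49103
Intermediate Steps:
3052/t - 3878/(-2809) = 3052/(-3431) - 3878/(-2809) = 3052*(-1/3431) - 3878*(-1/2809) = -3052/3431 + 3878/2809 = 4732350/9637679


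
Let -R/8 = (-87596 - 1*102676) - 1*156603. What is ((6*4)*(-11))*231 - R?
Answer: -2835984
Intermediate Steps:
R = 2775000 (R = -8*((-87596 - 1*102676) - 1*156603) = -8*((-87596 - 102676) - 156603) = -8*(-190272 - 156603) = -8*(-346875) = 2775000)
((6*4)*(-11))*231 - R = ((6*4)*(-11))*231 - 1*2775000 = (24*(-11))*231 - 2775000 = -264*231 - 2775000 = -60984 - 2775000 = -2835984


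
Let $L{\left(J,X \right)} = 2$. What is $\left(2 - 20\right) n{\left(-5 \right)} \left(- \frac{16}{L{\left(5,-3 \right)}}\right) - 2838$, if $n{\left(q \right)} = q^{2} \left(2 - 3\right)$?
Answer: $-6438$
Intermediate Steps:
$n{\left(q \right)} = - q^{2}$ ($n{\left(q \right)} = q^{2} \left(-1\right) = - q^{2}$)
$\left(2 - 20\right) n{\left(-5 \right)} \left(- \frac{16}{L{\left(5,-3 \right)}}\right) - 2838 = \left(2 - 20\right) \left(- \left(-5\right)^{2}\right) \left(- \frac{16}{2}\right) - 2838 = \left(2 - 20\right) \left(\left(-1\right) 25\right) \left(\left(-16\right) \frac{1}{2}\right) - 2838 = \left(-18\right) \left(-25\right) \left(-8\right) - 2838 = 450 \left(-8\right) - 2838 = -3600 - 2838 = -6438$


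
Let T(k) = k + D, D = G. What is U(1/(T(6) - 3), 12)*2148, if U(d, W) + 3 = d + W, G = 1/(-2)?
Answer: 100956/5 ≈ 20191.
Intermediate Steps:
G = -1/2 (G = 1*(-1/2) = -1/2 ≈ -0.50000)
D = -1/2 ≈ -0.50000
T(k) = -1/2 + k (T(k) = k - 1/2 = -1/2 + k)
U(d, W) = -3 + W + d (U(d, W) = -3 + (d + W) = -3 + (W + d) = -3 + W + d)
U(1/(T(6) - 3), 12)*2148 = (-3 + 12 + 1/((-1/2 + 6) - 3))*2148 = (-3 + 12 + 1/(11/2 - 3))*2148 = (-3 + 12 + 1/(5/2))*2148 = (-3 + 12 + 2/5)*2148 = (47/5)*2148 = 100956/5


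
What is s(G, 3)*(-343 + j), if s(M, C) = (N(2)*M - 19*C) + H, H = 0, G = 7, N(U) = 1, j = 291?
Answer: 2600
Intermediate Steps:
s(M, C) = M - 19*C (s(M, C) = (1*M - 19*C) + 0 = (M - 19*C) + 0 = M - 19*C)
s(G, 3)*(-343 + j) = (7 - 19*3)*(-343 + 291) = (7 - 57)*(-52) = -50*(-52) = 2600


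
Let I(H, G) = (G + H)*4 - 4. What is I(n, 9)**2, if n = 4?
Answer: 2304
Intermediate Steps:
I(H, G) = -4 + 4*G + 4*H (I(H, G) = (4*G + 4*H) - 4 = -4 + 4*G + 4*H)
I(n, 9)**2 = (-4 + 4*9 + 4*4)**2 = (-4 + 36 + 16)**2 = 48**2 = 2304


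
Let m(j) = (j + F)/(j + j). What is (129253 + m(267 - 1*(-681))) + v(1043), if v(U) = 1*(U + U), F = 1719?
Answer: 83007137/632 ≈ 1.3134e+5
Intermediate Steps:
v(U) = 2*U (v(U) = 1*(2*U) = 2*U)
m(j) = (1719 + j)/(2*j) (m(j) = (j + 1719)/(j + j) = (1719 + j)/((2*j)) = (1719 + j)*(1/(2*j)) = (1719 + j)/(2*j))
(129253 + m(267 - 1*(-681))) + v(1043) = (129253 + (1719 + (267 - 1*(-681)))/(2*(267 - 1*(-681)))) + 2*1043 = (129253 + (1719 + (267 + 681))/(2*(267 + 681))) + 2086 = (129253 + (1/2)*(1719 + 948)/948) + 2086 = (129253 + (1/2)*(1/948)*2667) + 2086 = (129253 + 889/632) + 2086 = 81688785/632 + 2086 = 83007137/632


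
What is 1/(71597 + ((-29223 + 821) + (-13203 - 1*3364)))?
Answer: 1/26628 ≈ 3.7554e-5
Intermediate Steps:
1/(71597 + ((-29223 + 821) + (-13203 - 1*3364))) = 1/(71597 + (-28402 + (-13203 - 3364))) = 1/(71597 + (-28402 - 16567)) = 1/(71597 - 44969) = 1/26628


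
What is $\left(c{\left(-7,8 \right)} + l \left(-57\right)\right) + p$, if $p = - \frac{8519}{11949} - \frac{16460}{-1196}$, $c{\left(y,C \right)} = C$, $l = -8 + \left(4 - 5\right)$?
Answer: $\frac{272575175}{510393} \approx 534.05$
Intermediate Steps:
$l = -9$ ($l = -8 - 1 = -9$)
$p = \frac{6660422}{510393}$ ($p = \left(-8519\right) \frac{1}{11949} - - \frac{4115}{299} = - \frac{1217}{1707} + \frac{4115}{299} = \frac{6660422}{510393} \approx 13.05$)
$\left(c{\left(-7,8 \right)} + l \left(-57\right)\right) + p = \left(8 - -513\right) + \frac{6660422}{510393} = \left(8 + 513\right) + \frac{6660422}{510393} = 521 + \frac{6660422}{510393} = \frac{272575175}{510393}$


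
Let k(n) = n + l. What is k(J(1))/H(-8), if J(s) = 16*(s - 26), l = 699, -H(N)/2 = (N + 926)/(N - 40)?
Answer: 1196/153 ≈ 7.8170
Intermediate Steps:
H(N) = -2*(926 + N)/(-40 + N) (H(N) = -2*(N + 926)/(N - 40) = -2*(926 + N)/(-40 + N))
J(s) = -416 + 16*s (J(s) = 16*(-26 + s) = -416 + 16*s)
k(n) = 699 + n (k(n) = n + 699 = 699 + n)
k(J(1))/H(-8) = (699 + (-416 + 16*1))/((2*(-926 - 1*(-8))/(-40 - 8))) = (699 + (-416 + 16))/((2*(-926 + 8)/(-48))) = (699 - 400)/((2*(-1/48)*(-918))) = 299/(153/4) = 299*(4/153) = 1196/153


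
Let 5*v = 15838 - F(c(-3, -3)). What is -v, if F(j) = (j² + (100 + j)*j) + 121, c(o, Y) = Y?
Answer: -15999/5 ≈ -3199.8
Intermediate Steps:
F(j) = 121 + j² + j*(100 + j) (F(j) = (j² + j*(100 + j)) + 121 = 121 + j² + j*(100 + j))
v = 15999/5 (v = (15838 - (121 + 2*(-3)² + 100*(-3)))/5 = (15838 - (121 + 2*9 - 300))/5 = (15838 - (121 + 18 - 300))/5 = (15838 - 1*(-161))/5 = (15838 + 161)/5 = (⅕)*15999 = 15999/5 ≈ 3199.8)
-v = -1*15999/5 = -15999/5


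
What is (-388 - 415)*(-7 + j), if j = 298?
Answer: -233673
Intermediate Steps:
(-388 - 415)*(-7 + j) = (-388 - 415)*(-7 + 298) = -803*291 = -233673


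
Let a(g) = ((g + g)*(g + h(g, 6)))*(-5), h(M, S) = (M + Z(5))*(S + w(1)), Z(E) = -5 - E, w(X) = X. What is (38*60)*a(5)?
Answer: 3420000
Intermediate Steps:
h(M, S) = (1 + S)*(-10 + M) (h(M, S) = (M + (-5 - 1*5))*(S + 1) = (M + (-5 - 5))*(1 + S) = (M - 10)*(1 + S) = (-10 + M)*(1 + S) = (1 + S)*(-10 + M))
a(g) = -10*g*(-70 + 8*g) (a(g) = ((g + g)*(g + (-10 + g - 10*6 + g*6)))*(-5) = ((2*g)*(g + (-10 + g - 60 + 6*g)))*(-5) = ((2*g)*(g + (-70 + 7*g)))*(-5) = ((2*g)*(-70 + 8*g))*(-5) = (2*g*(-70 + 8*g))*(-5) = -10*g*(-70 + 8*g))
(38*60)*a(5) = (38*60)*(20*5*(35 - 4*5)) = 2280*(20*5*(35 - 20)) = 2280*(20*5*15) = 2280*1500 = 3420000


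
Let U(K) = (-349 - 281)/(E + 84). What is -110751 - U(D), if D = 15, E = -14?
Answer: -110742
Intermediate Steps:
U(K) = -9 (U(K) = (-349 - 281)/(-14 + 84) = -630/70 = -630*1/70 = -9)
-110751 - U(D) = -110751 - 1*(-9) = -110751 + 9 = -110742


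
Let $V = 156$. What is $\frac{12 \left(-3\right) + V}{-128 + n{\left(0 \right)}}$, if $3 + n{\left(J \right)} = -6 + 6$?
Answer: $- \frac{120}{131} \approx -0.91603$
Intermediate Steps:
$n{\left(J \right)} = -3$ ($n{\left(J \right)} = -3 + \left(-6 + 6\right) = -3 + 0 = -3$)
$\frac{12 \left(-3\right) + V}{-128 + n{\left(0 \right)}} = \frac{12 \left(-3\right) + 156}{-128 - 3} = \frac{-36 + 156}{-131} = \left(- \frac{1}{131}\right) 120 = - \frac{120}{131}$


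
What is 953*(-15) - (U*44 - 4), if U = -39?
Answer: -12575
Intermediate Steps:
953*(-15) - (U*44 - 4) = 953*(-15) - (-39*44 - 4) = -14295 - (-1716 - 4) = -14295 - 1*(-1720) = -14295 + 1720 = -12575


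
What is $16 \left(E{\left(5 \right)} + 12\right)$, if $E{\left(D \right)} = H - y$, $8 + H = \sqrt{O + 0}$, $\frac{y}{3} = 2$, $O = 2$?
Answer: $-32 + 16 \sqrt{2} \approx -9.3726$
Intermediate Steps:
$y = 6$ ($y = 3 \cdot 2 = 6$)
$H = -8 + \sqrt{2}$ ($H = -8 + \sqrt{2 + 0} = -8 + \sqrt{2} \approx -6.5858$)
$E{\left(D \right)} = -14 + \sqrt{2}$ ($E{\left(D \right)} = \left(-8 + \sqrt{2}\right) - 6 = -14 + \sqrt{2}$)
$16 \left(E{\left(5 \right)} + 12\right) = 16 \left(\left(-14 + \sqrt{2}\right) + 12\right) = 16 \left(-2 + \sqrt{2}\right) = -32 + 16 \sqrt{2}$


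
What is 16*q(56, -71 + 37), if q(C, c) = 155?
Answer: 2480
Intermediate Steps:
16*q(56, -71 + 37) = 16*155 = 2480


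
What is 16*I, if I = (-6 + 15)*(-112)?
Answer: -16128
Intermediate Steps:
I = -1008 (I = 9*(-112) = -1008)
16*I = 16*(-1008) = -16128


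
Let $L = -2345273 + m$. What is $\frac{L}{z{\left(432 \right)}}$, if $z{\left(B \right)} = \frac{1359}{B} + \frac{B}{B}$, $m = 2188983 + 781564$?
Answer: $\frac{30013152}{199} \approx 1.5082 \cdot 10^{5}$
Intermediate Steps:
$m = 2970547$
$z{\left(B \right)} = 1 + \frac{1359}{B}$ ($z{\left(B \right)} = \frac{1359}{B} + 1 = 1 + \frac{1359}{B}$)
$L = 625274$ ($L = -2345273 + 2970547 = 625274$)
$\frac{L}{z{\left(432 \right)}} = \frac{625274}{\frac{1}{432} \left(1359 + 432\right)} = \frac{625274}{\frac{1}{432} \cdot 1791} = \frac{625274}{\frac{199}{48}} = 625274 \cdot \frac{48}{199} = \frac{30013152}{199}$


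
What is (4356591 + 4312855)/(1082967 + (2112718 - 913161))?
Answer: 4334723/1141262 ≈ 3.7982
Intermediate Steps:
(4356591 + 4312855)/(1082967 + (2112718 - 913161)) = 8669446/(1082967 + 1199557) = 8669446/2282524 = 8669446*(1/2282524) = 4334723/1141262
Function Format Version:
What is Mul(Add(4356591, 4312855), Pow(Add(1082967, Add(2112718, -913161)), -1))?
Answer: Rational(4334723, 1141262) ≈ 3.7982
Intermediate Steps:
Mul(Add(4356591, 4312855), Pow(Add(1082967, Add(2112718, -913161)), -1)) = Mul(8669446, Pow(Add(1082967, 1199557), -1)) = Mul(8669446, Pow(2282524, -1)) = Mul(8669446, Rational(1, 2282524)) = Rational(4334723, 1141262)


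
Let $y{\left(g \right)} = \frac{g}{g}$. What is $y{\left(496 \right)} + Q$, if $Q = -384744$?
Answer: $-384743$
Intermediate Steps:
$y{\left(g \right)} = 1$
$y{\left(496 \right)} + Q = 1 - 384744 = -384743$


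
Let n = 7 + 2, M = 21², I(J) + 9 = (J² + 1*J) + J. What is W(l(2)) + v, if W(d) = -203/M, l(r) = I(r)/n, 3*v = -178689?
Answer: -3752498/63 ≈ -59563.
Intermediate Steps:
v = -59563 (v = (⅓)*(-178689) = -59563)
I(J) = -9 + J² + 2*J (I(J) = -9 + ((J² + 1*J) + J) = -9 + ((J² + J) + J) = -9 + ((J + J²) + J) = -9 + (J² + 2*J) = -9 + J² + 2*J)
M = 441
n = 9
l(r) = -1 + r²/9 + 2*r/9 (l(r) = (-9 + r² + 2*r)/9 = (-9 + r² + 2*r)*(⅑) = -1 + r²/9 + 2*r/9)
W(d) = -29/63 (W(d) = -203/441 = -203*1/441 = -29/63)
W(l(2)) + v = -29/63 - 59563 = -3752498/63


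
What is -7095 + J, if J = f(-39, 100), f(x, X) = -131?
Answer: -7226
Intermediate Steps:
J = -131
-7095 + J = -7095 - 131 = -7226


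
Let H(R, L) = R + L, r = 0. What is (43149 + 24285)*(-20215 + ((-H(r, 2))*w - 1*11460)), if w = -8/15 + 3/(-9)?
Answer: -10679275322/5 ≈ -2.1359e+9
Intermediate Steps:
H(R, L) = L + R
w = -13/15 (w = -8*1/15 + 3*(-1/9) = -8/15 - 1/3 = -13/15 ≈ -0.86667)
(43149 + 24285)*(-20215 + ((-H(r, 2))*w - 1*11460)) = (43149 + 24285)*(-20215 + (-(2 + 0)*(-13/15) - 1*11460)) = 67434*(-20215 + (-1*2*(-13/15) - 11460)) = 67434*(-20215 + (-2*(-13/15) - 11460)) = 67434*(-20215 + (26/15 - 11460)) = 67434*(-20215 - 171874/15) = 67434*(-475099/15) = -10679275322/5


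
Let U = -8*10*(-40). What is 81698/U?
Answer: 40849/1600 ≈ 25.531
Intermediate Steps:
U = 3200 (U = -80*(-40) = 3200)
81698/U = 81698/3200 = 81698*(1/3200) = 40849/1600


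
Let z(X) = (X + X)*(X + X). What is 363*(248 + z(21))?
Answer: 730356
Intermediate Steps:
z(X) = 4*X² (z(X) = (2*X)*(2*X) = 4*X²)
363*(248 + z(21)) = 363*(248 + 4*21²) = 363*(248 + 4*441) = 363*(248 + 1764) = 363*2012 = 730356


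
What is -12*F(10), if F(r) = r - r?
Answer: 0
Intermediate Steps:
F(r) = 0
-12*F(10) = -12*0 = 0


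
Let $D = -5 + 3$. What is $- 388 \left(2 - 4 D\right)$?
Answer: $-3880$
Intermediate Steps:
$D = -2$
$- 388 \left(2 - 4 D\right) = - 388 \left(2 - -8\right) = - 388 \left(2 + 8\right) = \left(-388\right) 10 = -3880$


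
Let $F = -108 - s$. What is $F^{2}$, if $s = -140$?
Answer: $1024$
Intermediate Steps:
$F = 32$ ($F = -108 - -140 = -108 + 140 = 32$)
$F^{2} = 32^{2} = 1024$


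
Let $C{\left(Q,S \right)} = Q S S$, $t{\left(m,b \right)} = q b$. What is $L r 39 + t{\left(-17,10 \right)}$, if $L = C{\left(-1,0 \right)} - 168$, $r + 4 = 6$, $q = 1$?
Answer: $-13094$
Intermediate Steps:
$r = 2$ ($r = -4 + 6 = 2$)
$t{\left(m,b \right)} = b$ ($t{\left(m,b \right)} = 1 b = b$)
$C{\left(Q,S \right)} = Q S^{2}$
$L = -168$ ($L = - 0^{2} - 168 = \left(-1\right) 0 - 168 = 0 - 168 = -168$)
$L r 39 + t{\left(-17,10 \right)} = - 168 \cdot 2 \cdot 39 + 10 = \left(-168\right) 78 + 10 = -13104 + 10 = -13094$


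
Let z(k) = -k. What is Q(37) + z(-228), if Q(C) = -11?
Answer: 217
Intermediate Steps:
Q(37) + z(-228) = -11 - 1*(-228) = -11 + 228 = 217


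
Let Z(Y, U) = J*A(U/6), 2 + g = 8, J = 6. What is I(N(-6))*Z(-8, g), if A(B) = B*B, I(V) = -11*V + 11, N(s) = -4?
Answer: 330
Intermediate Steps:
I(V) = 11 - 11*V
A(B) = B²
g = 6 (g = -2 + 8 = 6)
Z(Y, U) = U²/6 (Z(Y, U) = 6*(U/6)² = 6*(U²/36) = U²/6)
I(N(-6))*Z(-8, g) = (11 - 11*(-4))*((⅙)*6²) = (11 + 44)*((⅙)*36) = 55*6 = 330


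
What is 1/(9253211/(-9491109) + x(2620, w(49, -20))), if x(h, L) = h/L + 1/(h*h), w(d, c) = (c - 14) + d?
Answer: 65150768619600/11316149853459509 ≈ 0.0057573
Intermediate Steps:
w(d, c) = -14 + c + d (w(d, c) = (-14 + c) + d = -14 + c + d)
x(h, L) = h**(-2) + h/L (x(h, L) = h/L + h**(-2) = h**(-2) + h/L)
1/(9253211/(-9491109) + x(2620, w(49, -20))) = 1/(9253211/(-9491109) + (2620**(-2) + 2620/(-14 - 20 + 49))) = 1/(9253211*(-1/9491109) + (1/6864400 + 2620/15)) = 1/(-9253211/9491109 + (1/6864400 + 2620*(1/15))) = 1/(-9253211/9491109 + (1/6864400 + 524/3)) = 1/(-9253211/9491109 + 3596945603/20593200) = 1/(11316149853459509/65150768619600) = 65150768619600/11316149853459509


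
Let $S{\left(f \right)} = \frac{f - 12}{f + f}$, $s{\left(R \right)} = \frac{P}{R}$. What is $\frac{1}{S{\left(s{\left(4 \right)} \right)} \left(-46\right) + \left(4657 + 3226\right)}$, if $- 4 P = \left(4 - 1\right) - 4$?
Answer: $\frac{1}{12276} \approx 8.146 \cdot 10^{-5}$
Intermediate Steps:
$P = \frac{1}{4}$ ($P = - \frac{\left(4 - 1\right) - 4}{4} = - \frac{3 - 4}{4} = \left(- \frac{1}{4}\right) \left(-1\right) = \frac{1}{4} \approx 0.25$)
$s{\left(R \right)} = \frac{1}{4 R}$
$S{\left(f \right)} = \frac{-12 + f}{2 f}$
$\frac{1}{S{\left(s{\left(4 \right)} \right)} \left(-46\right) + \left(4657 + 3226\right)} = \frac{1}{\frac{-12 + \frac{1}{4 \cdot 4}}{2 \frac{1}{4 \cdot 4}} \left(-46\right) + \left(4657 + 3226\right)} = \frac{1}{\frac{-12 + \frac{1}{4} \cdot \frac{1}{4}}{2 \cdot \frac{1}{4} \cdot \frac{1}{4}} \left(-46\right) + 7883} = \frac{1}{\frac{\frac{1}{\frac{1}{16}} \left(-12 + \frac{1}{16}\right)}{2} \left(-46\right) + 7883} = \frac{1}{\frac{1}{2} \cdot 16 \left(- \frac{191}{16}\right) \left(-46\right) + 7883} = \frac{1}{\left(- \frac{191}{2}\right) \left(-46\right) + 7883} = \frac{1}{4393 + 7883} = \frac{1}{12276}$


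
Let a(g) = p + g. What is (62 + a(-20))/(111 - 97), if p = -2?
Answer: 20/7 ≈ 2.8571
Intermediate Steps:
a(g) = -2 + g
(62 + a(-20))/(111 - 97) = (62 + (-2 - 20))/(111 - 97) = (62 - 22)/14 = 40*(1/14) = 20/7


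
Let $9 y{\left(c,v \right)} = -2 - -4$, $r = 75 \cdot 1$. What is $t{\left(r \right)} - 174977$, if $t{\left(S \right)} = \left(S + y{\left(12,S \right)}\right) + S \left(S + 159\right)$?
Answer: $- \frac{1416166}{9} \approx -1.5735 \cdot 10^{5}$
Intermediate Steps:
$r = 75$
$y{\left(c,v \right)} = \frac{2}{9}$ ($y{\left(c,v \right)} = \frac{-2 - -4}{9} = \frac{-2 + 4}{9} = \frac{1}{9} \cdot 2 = \frac{2}{9}$)
$t{\left(S \right)} = \frac{2}{9} + S + S \left(159 + S\right)$ ($t{\left(S \right)} = \left(S + \frac{2}{9}\right) + S \left(S + 159\right) = \left(\frac{2}{9} + S\right) + S \left(159 + S\right) = \frac{2}{9} + S + S \left(159 + S\right)$)
$t{\left(r \right)} - 174977 = \left(\frac{2}{9} + 75^{2} + 160 \cdot 75\right) - 174977 = \left(\frac{2}{9} + 5625 + 12000\right) - 174977 = \frac{158627}{9} - 174977 = - \frac{1416166}{9}$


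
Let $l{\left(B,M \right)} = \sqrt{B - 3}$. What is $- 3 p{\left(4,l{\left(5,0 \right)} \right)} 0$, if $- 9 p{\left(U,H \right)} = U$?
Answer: $0$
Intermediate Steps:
$l{\left(B,M \right)} = \sqrt{-3 + B}$
$p{\left(U,H \right)} = - \frac{U}{9}$
$- 3 p{\left(4,l{\left(5,0 \right)} \right)} 0 = - 3 \left(\left(- \frac{1}{9}\right) 4\right) 0 = \left(-3\right) \left(- \frac{4}{9}\right) 0 = \frac{4}{3} \cdot 0 = 0$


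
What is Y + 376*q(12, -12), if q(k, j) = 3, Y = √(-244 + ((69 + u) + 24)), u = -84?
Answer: 1128 + I*√235 ≈ 1128.0 + 15.33*I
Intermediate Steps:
Y = I*√235 (Y = √(-244 + ((69 - 84) + 24)) = √(-244 + (-15 + 24)) = √(-244 + 9) = √(-235) = I*√235 ≈ 15.33*I)
Y + 376*q(12, -12) = I*√235 + 376*3 = I*√235 + 1128 = 1128 + I*√235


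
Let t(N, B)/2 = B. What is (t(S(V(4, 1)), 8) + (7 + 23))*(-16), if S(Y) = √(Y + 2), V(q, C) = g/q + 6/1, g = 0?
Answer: -736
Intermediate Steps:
V(q, C) = 6 (V(q, C) = 0/q + 6/1 = 0 + 6*1 = 0 + 6 = 6)
S(Y) = √(2 + Y)
t(N, B) = 2*B
(t(S(V(4, 1)), 8) + (7 + 23))*(-16) = (2*8 + (7 + 23))*(-16) = (16 + 30)*(-16) = 46*(-16) = -736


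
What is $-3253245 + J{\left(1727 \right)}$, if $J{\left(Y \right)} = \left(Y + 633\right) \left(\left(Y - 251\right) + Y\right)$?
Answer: $4305835$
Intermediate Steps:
$J{\left(Y \right)} = \left(-251 + 2 Y\right) \left(633 + Y\right)$ ($J{\left(Y \right)} = \left(633 + Y\right) \left(\left(-251 + Y\right) + Y\right) = \left(633 + Y\right) \left(-251 + 2 Y\right) = \left(-251 + 2 Y\right) \left(633 + Y\right)$)
$-3253245 + J{\left(1727 \right)} = -3253245 + \left(-158883 + 2 \cdot 1727^{2} + 1015 \cdot 1727\right) = -3253245 + \left(-158883 + 2 \cdot 2982529 + 1752905\right) = -3253245 + \left(-158883 + 5965058 + 1752905\right) = -3253245 + 7559080 = 4305835$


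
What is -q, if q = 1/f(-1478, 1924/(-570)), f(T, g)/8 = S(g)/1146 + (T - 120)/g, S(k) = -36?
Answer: -91871/347925432 ≈ -0.00026405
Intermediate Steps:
f(T, g) = -48/191 + 8*(-120 + T)/g (f(T, g) = 8*(-36/1146 + (T - 120)/g) = 8*(-36*1/1146 + (-120 + T)/g) = 8*(-6/191 + (-120 + T)/g) = -48/191 + 8*(-120 + T)/g)
q = 91871/347925432 (q = 1/(8*(-22920 - 11544/(-570) + 191*(-1478))/(191*((1924/(-570))))) = 1/(8*(-22920 - 11544*(-1)/570 - 282298)/(191*((1924*(-1/570))))) = 1/(8*(-22920 - 6*(-962/285) - 282298)/(191*(-962/285))) = 1/((8/191)*(-285/962)*(-22920 + 1924/95 - 282298)) = 1/((8/191)*(-285/962)*(-28993786/95)) = 1/(347925432/91871) = 91871/347925432 ≈ 0.00026405)
-q = -1*91871/347925432 = -91871/347925432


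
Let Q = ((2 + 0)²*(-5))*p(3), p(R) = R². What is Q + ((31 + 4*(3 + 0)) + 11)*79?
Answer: 4086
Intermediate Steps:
Q = -180 (Q = ((2 + 0)²*(-5))*3² = (2²*(-5))*9 = (4*(-5))*9 = -20*9 = -180)
Q + ((31 + 4*(3 + 0)) + 11)*79 = -180 + ((31 + 4*(3 + 0)) + 11)*79 = -180 + ((31 + 4*3) + 11)*79 = -180 + ((31 + 12) + 11)*79 = -180 + (43 + 11)*79 = -180 + 54*79 = -180 + 4266 = 4086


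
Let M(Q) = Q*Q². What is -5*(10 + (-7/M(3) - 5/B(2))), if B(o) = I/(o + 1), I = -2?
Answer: -4655/54 ≈ -86.204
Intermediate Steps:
B(o) = -2/(1 + o) (B(o) = -2/(o + 1) = -2/(1 + o))
M(Q) = Q³
-5*(10 + (-7/M(3) - 5/B(2))) = -5*(10 + (-7/(3³) - 5/((-2/(1 + 2))))) = -5*(10 + (-7/27 - 5/((-2/3)))) = -5*(10 + (-7*1/27 - 5/((-2*⅓)))) = -5*(10 + (-7/27 - 5/(-⅔))) = -5*(10 + (-7/27 - 5*(-3/2))) = -5*(10 + (-7/27 + 15/2)) = -5*(10 + 391/54) = -5*931/54 = -4655/54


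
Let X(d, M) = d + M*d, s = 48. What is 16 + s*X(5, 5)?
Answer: 1456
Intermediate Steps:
16 + s*X(5, 5) = 16 + 48*(5*(1 + 5)) = 16 + 48*(5*6) = 16 + 48*30 = 16 + 1440 = 1456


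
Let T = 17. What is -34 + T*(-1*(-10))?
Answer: 136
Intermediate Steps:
-34 + T*(-1*(-10)) = -34 + 17*(-1*(-10)) = -34 + 17*10 = -34 + 170 = 136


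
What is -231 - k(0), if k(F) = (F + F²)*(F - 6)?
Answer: -231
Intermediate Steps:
k(F) = (-6 + F)*(F + F²) (k(F) = (F + F²)*(-6 + F) = (-6 + F)*(F + F²))
-231 - k(0) = -231 - 0*(-6 + 0² - 5*0) = -231 - 0*(-6 + 0 + 0) = -231 - 0*(-6) = -231 - 1*0 = -231 + 0 = -231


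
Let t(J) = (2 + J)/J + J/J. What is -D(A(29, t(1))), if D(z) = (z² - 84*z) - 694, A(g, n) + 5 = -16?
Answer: -1511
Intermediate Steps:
t(J) = 1 + (2 + J)/J (t(J) = (2 + J)/J + 1 = 1 + (2 + J)/J)
A(g, n) = -21 (A(g, n) = -5 - 16 = -21)
D(z) = -694 + z² - 84*z
-D(A(29, t(1))) = -(-694 + (-21)² - 84*(-21)) = -(-694 + 441 + 1764) = -1*1511 = -1511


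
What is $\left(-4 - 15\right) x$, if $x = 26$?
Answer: $-494$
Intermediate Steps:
$\left(-4 - 15\right) x = \left(-4 - 15\right) 26 = \left(-19\right) 26 = -494$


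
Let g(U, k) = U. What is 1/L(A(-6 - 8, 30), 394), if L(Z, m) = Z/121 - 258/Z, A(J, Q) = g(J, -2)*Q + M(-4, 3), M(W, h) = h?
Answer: -16819/47557 ≈ -0.35366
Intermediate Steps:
A(J, Q) = 3 + J*Q (A(J, Q) = J*Q + 3 = 3 + J*Q)
L(Z, m) = -258/Z + Z/121 (L(Z, m) = Z*(1/121) - 258/Z = Z/121 - 258/Z = -258/Z + Z/121)
1/L(A(-6 - 8, 30), 394) = 1/(-258/(3 + (-6 - 8)*30) + (3 + (-6 - 8)*30)/121) = 1/(-258/(3 - 14*30) + (3 - 14*30)/121) = 1/(-258/(3 - 420) + (3 - 420)/121) = 1/(-258/(-417) + (1/121)*(-417)) = 1/(-258*(-1/417) - 417/121) = 1/(86/139 - 417/121) = 1/(-47557/16819) = -16819/47557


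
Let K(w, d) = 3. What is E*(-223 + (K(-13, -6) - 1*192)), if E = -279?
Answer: 114948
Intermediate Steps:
E*(-223 + (K(-13, -6) - 1*192)) = -279*(-223 + (3 - 1*192)) = -279*(-223 + (3 - 192)) = -279*(-223 - 189) = -279*(-412) = 114948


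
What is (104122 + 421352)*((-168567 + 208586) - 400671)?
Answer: -189513249048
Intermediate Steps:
(104122 + 421352)*((-168567 + 208586) - 400671) = 525474*(40019 - 400671) = 525474*(-360652) = -189513249048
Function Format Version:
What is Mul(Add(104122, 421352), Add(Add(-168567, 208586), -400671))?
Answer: -189513249048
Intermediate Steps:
Mul(Add(104122, 421352), Add(Add(-168567, 208586), -400671)) = Mul(525474, Add(40019, -400671)) = Mul(525474, -360652) = -189513249048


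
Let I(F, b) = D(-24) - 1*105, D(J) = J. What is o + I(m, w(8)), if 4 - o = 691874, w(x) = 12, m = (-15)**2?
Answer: -691999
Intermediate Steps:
m = 225
o = -691870 (o = 4 - 1*691874 = 4 - 691874 = -691870)
I(F, b) = -129 (I(F, b) = -24 - 1*105 = -24 - 105 = -129)
o + I(m, w(8)) = -691870 - 129 = -691999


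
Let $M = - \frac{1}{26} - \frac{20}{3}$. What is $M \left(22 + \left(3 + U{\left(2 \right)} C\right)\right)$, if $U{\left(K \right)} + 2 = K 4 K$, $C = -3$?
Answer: $\frac{8891}{78} \approx 113.99$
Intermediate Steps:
$U{\left(K \right)} = -2 + 4 K^{2}$ ($U{\left(K \right)} = -2 + K 4 K = -2 + 4 K K = -2 + 4 K^{2}$)
$M = - \frac{523}{78}$ ($M = \left(-1\right) \frac{1}{26} - \frac{20}{3} = - \frac{1}{26} - \frac{20}{3} = - \frac{523}{78} \approx -6.7051$)
$M \left(22 + \left(3 + U{\left(2 \right)} C\right)\right) = - \frac{523 \left(22 + \left(3 + \left(-2 + 4 \cdot 2^{2}\right) \left(-3\right)\right)\right)}{78} = - \frac{523 \left(22 + \left(3 + \left(-2 + 4 \cdot 4\right) \left(-3\right)\right)\right)}{78} = - \frac{523 \left(22 + \left(3 + \left(-2 + 16\right) \left(-3\right)\right)\right)}{78} = - \frac{523 \left(22 + \left(3 + 14 \left(-3\right)\right)\right)}{78} = - \frac{523 \left(22 + \left(3 - 42\right)\right)}{78} = - \frac{523 \left(22 - 39\right)}{78} = \left(- \frac{523}{78}\right) \left(-17\right) = \frac{8891}{78}$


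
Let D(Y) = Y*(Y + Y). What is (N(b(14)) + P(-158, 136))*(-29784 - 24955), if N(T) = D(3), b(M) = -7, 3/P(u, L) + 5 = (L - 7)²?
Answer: -16391648289/16636 ≈ -9.8531e+5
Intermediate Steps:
P(u, L) = 3/(-5 + (-7 + L)²) (P(u, L) = 3/(-5 + (L - 7)²) = 3/(-5 + (-7 + L)²))
D(Y) = 2*Y² (D(Y) = Y*(2*Y) = 2*Y²)
N(T) = 18 (N(T) = 2*3² = 2*9 = 18)
(N(b(14)) + P(-158, 136))*(-29784 - 24955) = (18 + 3/(-5 + (-7 + 136)²))*(-29784 - 24955) = (18 + 3/(-5 + 129²))*(-54739) = (18 + 3/(-5 + 16641))*(-54739) = (18 + 3/16636)*(-54739) = (299451/16636)*(-54739) = -16391648289/16636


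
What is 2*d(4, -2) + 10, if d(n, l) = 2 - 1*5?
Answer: 4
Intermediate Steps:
d(n, l) = -3 (d(n, l) = 2 - 5 = -3)
2*d(4, -2) + 10 = 2*(-3) + 10 = -6 + 10 = 4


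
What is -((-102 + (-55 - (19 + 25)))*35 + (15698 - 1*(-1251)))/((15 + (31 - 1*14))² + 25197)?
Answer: -9914/26221 ≈ -0.37809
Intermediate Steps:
-((-102 + (-55 - (19 + 25)))*35 + (15698 - 1*(-1251)))/((15 + (31 - 1*14))² + 25197) = -((-102 + (-55 - 1*44))*35 + (15698 + 1251))/((15 + (31 - 14))² + 25197) = -((-102 + (-55 - 44))*35 + 16949)/((15 + 17)² + 25197) = -((-102 - 99)*35 + 16949)/(32² + 25197) = -(-201*35 + 16949)/(1024 + 25197) = -(-7035 + 16949)/26221 = -9914/26221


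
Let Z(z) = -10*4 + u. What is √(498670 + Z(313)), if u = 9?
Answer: √498639 ≈ 706.14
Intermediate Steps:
Z(z) = -31 (Z(z) = -10*4 + 9 = -40 + 9 = -31)
√(498670 + Z(313)) = √(498670 - 31) = √498639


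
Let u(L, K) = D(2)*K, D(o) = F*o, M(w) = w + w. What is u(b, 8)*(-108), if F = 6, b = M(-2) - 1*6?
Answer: -10368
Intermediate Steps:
M(w) = 2*w
b = -10 (b = 2*(-2) - 1*6 = -4 - 6 = -10)
D(o) = 6*o
u(L, K) = 12*K (u(L, K) = (6*2)*K = 12*K)
u(b, 8)*(-108) = (12*8)*(-108) = 96*(-108) = -10368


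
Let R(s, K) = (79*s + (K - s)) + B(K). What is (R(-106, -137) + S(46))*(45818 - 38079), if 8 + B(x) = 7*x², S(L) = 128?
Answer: 952655422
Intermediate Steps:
B(x) = -8 + 7*x²
R(s, K) = -8 + K + 7*K² + 78*s (R(s, K) = (79*s + (K - s)) + (-8 + 7*K²) = (K + 78*s) + (-8 + 7*K²) = -8 + K + 7*K² + 78*s)
(R(-106, -137) + S(46))*(45818 - 38079) = ((-8 - 137 + 7*(-137)² + 78*(-106)) + 128)*(45818 - 38079) = ((-8 - 137 + 7*18769 - 8268) + 128)*7739 = ((-8 - 137 + 131383 - 8268) + 128)*7739 = (122970 + 128)*7739 = 123098*7739 = 952655422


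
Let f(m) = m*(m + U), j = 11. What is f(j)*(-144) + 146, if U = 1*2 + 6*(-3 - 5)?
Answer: 55586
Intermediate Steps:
U = -46 (U = 2 + 6*(-8) = 2 - 48 = -46)
f(m) = m*(-46 + m) (f(m) = m*(m - 46) = m*(-46 + m))
f(j)*(-144) + 146 = (11*(-46 + 11))*(-144) + 146 = (11*(-35))*(-144) + 146 = -385*(-144) + 146 = 55440 + 146 = 55586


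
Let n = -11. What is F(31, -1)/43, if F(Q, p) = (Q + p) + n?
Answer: 19/43 ≈ 0.44186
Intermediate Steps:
F(Q, p) = -11 + Q + p (F(Q, p) = (Q + p) - 11 = -11 + Q + p)
F(31, -1)/43 = (-11 + 31 - 1)/43 = 19*(1/43) = 19/43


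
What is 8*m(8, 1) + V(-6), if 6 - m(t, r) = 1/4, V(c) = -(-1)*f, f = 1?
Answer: 47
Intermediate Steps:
V(c) = 1 (V(c) = -(-1) = -1*(-1) = 1)
m(t, r) = 23/4 (m(t, r) = 6 - 1/4 = 6 - 1*¼ = 6 - ¼ = 23/4)
8*m(8, 1) + V(-6) = 8*(23/4) + 1 = 46 + 1 = 47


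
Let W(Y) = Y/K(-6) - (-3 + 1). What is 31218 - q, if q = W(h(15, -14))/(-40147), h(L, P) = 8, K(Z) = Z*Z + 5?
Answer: 51385670976/1646027 ≈ 31218.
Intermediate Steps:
K(Z) = 5 + Z² (K(Z) = Z² + 5 = 5 + Z²)
W(Y) = 2 + Y/41 (W(Y) = Y/(5 + (-6)²) - (-3 + 1) = Y/(5 + 36) - (-2) = Y/41 - 1*(-2) = Y*(1/41) + 2 = Y/41 + 2 = 2 + Y/41)
q = -90/1646027 (q = (2 + (1/41)*8)/(-40147) = (2 + 8/41)*(-1/40147) = (90/41)*(-1/40147) = -90/1646027 ≈ -5.4677e-5)
31218 - q = 31218 - 1*(-90/1646027) = 31218 + 90/1646027 = 51385670976/1646027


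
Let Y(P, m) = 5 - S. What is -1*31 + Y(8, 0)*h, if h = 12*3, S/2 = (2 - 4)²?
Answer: -139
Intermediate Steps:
S = 8 (S = 2*(2 - 4)² = 2*(-2)² = 2*4 = 8)
h = 36
Y(P, m) = -3 (Y(P, m) = 5 - 1*8 = 5 - 8 = -3)
-1*31 + Y(8, 0)*h = -1*31 - 3*36 = -31 - 108 = -139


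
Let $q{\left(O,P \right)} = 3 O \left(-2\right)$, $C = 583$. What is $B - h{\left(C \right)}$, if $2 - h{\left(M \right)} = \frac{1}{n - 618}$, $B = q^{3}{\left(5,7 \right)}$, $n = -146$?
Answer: $- \frac{20629529}{764} \approx -27002.0$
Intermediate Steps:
$q{\left(O,P \right)} = - 6 O$
$B = -27000$ ($B = \left(\left(-6\right) 5\right)^{3} = \left(-30\right)^{3} = -27000$)
$h{\left(M \right)} = \frac{1529}{764}$ ($h{\left(M \right)} = 2 - \frac{1}{-146 - 618} = 2 - \frac{1}{-764} = 2 - - \frac{1}{764} = 2 + \frac{1}{764} = \frac{1529}{764}$)
$B - h{\left(C \right)} = -27000 - \frac{1529}{764} = - \frac{20629529}{764}$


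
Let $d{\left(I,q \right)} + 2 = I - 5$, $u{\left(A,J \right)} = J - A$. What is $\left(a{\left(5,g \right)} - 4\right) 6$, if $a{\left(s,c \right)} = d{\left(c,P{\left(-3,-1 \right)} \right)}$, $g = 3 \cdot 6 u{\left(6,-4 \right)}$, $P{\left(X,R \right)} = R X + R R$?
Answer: $-1146$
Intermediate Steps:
$P{\left(X,R \right)} = R^{2} + R X$ ($P{\left(X,R \right)} = R X + R^{2} = R^{2} + R X$)
$g = -180$ ($g = 3 \cdot 6 \left(-4 - 6\right) = 18 \left(-4 - 6\right) = 18 \left(-10\right) = -180$)
$d{\left(I,q \right)} = -7 + I$ ($d{\left(I,q \right)} = -2 + \left(I - 5\right) = -2 + \left(-5 + I\right) = -7 + I$)
$a{\left(s,c \right)} = -7 + c$
$\left(a{\left(5,g \right)} - 4\right) 6 = \left(\left(-7 - 180\right) - 4\right) 6 = \left(-187 - 4\right) 6 = \left(-191\right) 6 = -1146$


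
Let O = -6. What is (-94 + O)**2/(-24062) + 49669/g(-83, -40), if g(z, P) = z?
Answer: -597982739/998573 ≈ -598.84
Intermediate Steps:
(-94 + O)**2/(-24062) + 49669/g(-83, -40) = (-94 - 6)**2/(-24062) + 49669/(-83) = (-100)**2*(-1/24062) + 49669*(-1/83) = 10000*(-1/24062) - 49669/83 = -5000/12031 - 49669/83 = -597982739/998573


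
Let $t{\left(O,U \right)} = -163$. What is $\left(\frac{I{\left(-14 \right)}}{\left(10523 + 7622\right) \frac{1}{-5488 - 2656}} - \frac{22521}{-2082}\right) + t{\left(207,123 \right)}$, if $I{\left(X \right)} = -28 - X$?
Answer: $- \frac{1837257071}{12592630} \approx -145.9$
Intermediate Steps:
$\left(\frac{I{\left(-14 \right)}}{\left(10523 + 7622\right) \frac{1}{-5488 - 2656}} - \frac{22521}{-2082}\right) + t{\left(207,123 \right)} = \left(\frac{-28 - -14}{\left(10523 + 7622\right) \frac{1}{-5488 - 2656}} - \frac{22521}{-2082}\right) - 163 = \left(\frac{-28 + 14}{18145 \frac{1}{-8144}} - - \frac{7507}{694}\right) - 163 = \left(- \frac{14}{18145 \left(- \frac{1}{8144}\right)} + \frac{7507}{694}\right) - 163 = \left(- \frac{14}{- \frac{18145}{8144}} + \frac{7507}{694}\right) - 163 = \left(\left(-14\right) \left(- \frac{8144}{18145}\right) + \frac{7507}{694}\right) - 163 = \left(\frac{114016}{18145} + \frac{7507}{694}\right) - 163 = \frac{215341619}{12592630} - 163 = - \frac{1837257071}{12592630}$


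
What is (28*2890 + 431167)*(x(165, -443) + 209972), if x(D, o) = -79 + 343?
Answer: 107659122532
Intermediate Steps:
x(D, o) = 264
(28*2890 + 431167)*(x(165, -443) + 209972) = (28*2890 + 431167)*(264 + 209972) = (80920 + 431167)*210236 = 512087*210236 = 107659122532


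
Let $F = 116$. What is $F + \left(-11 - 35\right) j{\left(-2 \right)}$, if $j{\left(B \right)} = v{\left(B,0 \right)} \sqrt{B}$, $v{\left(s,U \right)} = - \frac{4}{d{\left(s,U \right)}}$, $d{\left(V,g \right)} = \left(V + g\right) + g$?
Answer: $116 - 92 i \sqrt{2} \approx 116.0 - 130.11 i$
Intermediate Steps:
$d{\left(V,g \right)} = V + 2 g$
$v{\left(s,U \right)} = - \frac{4}{s + 2 U}$
$j{\left(B \right)} = - \frac{4}{\sqrt{B}}$ ($j{\left(B \right)} = - \frac{4}{B + 2 \cdot 0} \sqrt{B} = - \frac{4}{B + 0} \sqrt{B} = - \frac{4}{B} \sqrt{B} = - \frac{4}{\sqrt{B}}$)
$F + \left(-11 - 35\right) j{\left(-2 \right)} = 116 + \left(-11 - 35\right) \left(- \frac{4}{i \sqrt{2}}\right) = 116 + \left(-11 - 35\right) \left(- 4 \left(- \frac{i \sqrt{2}}{2}\right)\right) = 116 - 46 \cdot 2 i \sqrt{2} = 116 - 92 i \sqrt{2}$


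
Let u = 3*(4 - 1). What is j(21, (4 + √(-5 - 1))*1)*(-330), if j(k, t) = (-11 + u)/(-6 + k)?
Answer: 44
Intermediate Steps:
u = 9 (u = 3*3 = 9)
j(k, t) = -2/(-6 + k) (j(k, t) = (-11 + 9)/(-6 + k) = -2/(-6 + k))
j(21, (4 + √(-5 - 1))*1)*(-330) = -2/(-6 + 21)*(-330) = -2/15*(-330) = 44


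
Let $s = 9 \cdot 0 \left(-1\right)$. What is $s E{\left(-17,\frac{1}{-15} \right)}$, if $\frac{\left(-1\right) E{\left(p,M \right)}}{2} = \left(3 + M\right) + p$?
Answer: $0$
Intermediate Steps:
$s = 0$ ($s = 9 \cdot 0 = 0$)
$E{\left(p,M \right)} = -6 - 2 M - 2 p$ ($E{\left(p,M \right)} = - 2 \left(\left(3 + M\right) + p\right) = - 2 \left(3 + M + p\right) = -6 - 2 M - 2 p$)
$s E{\left(-17,\frac{1}{-15} \right)} = 0 \left(-6 - \frac{2}{-15} - -34\right) = 0 \left(-6 - - \frac{2}{15} + 34\right) = 0 \left(-6 + \frac{2}{15} + 34\right) = 0 \cdot \frac{422}{15} = 0$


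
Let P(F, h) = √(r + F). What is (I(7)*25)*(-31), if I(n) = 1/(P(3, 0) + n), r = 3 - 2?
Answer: -775/9 ≈ -86.111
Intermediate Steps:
r = 1
P(F, h) = √(1 + F)
I(n) = 1/(2 + n) (I(n) = 1/(√(1 + 3) + n) = 1/(√4 + n) = 1/(2 + n))
(I(7)*25)*(-31) = (25/(2 + 7))*(-31) = (25/9)*(-31) = -775/9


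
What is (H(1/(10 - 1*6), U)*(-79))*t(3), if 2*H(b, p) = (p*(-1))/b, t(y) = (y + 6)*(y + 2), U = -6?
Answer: -42660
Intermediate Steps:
t(y) = (2 + y)*(6 + y) (t(y) = (6 + y)*(2 + y) = (2 + y)*(6 + y))
H(b, p) = -p/(2*b) (H(b, p) = ((p*(-1))/b)/2 = ((-p)/b)/2 = (-p/b)/2 = -p/(2*b))
(H(1/(10 - 1*6), U)*(-79))*t(3) = (-½*(-6)/1/(10 - 1*6)*(-79))*(12 + 3² + 8*3) = (-½*(-6)/1/(10 - 6)*(-79))*(12 + 9 + 24) = (-½*(-6)/1/4*(-79))*45 = (-½*(-6)/¼*(-79))*45 = (-½*(-6)*4*(-79))*45 = (12*(-79))*45 = -948*45 = -42660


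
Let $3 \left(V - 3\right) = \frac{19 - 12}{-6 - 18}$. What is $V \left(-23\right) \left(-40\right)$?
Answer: $\frac{24035}{9} \approx 2670.6$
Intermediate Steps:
$V = \frac{209}{72}$ ($V = 3 + \frac{\left(19 - 12\right) \frac{1}{-6 - 18}}{3} = 3 + \frac{7 \frac{1}{-24}}{3} = 3 + \frac{7 \left(- \frac{1}{24}\right)}{3} = 3 + \frac{1}{3} \left(- \frac{7}{24}\right) = 3 - \frac{7}{72} = \frac{209}{72} \approx 2.9028$)
$V \left(-23\right) \left(-40\right) = \frac{209}{72} \left(-23\right) \left(-40\right) = \left(- \frac{4807}{72}\right) \left(-40\right) = \frac{24035}{9}$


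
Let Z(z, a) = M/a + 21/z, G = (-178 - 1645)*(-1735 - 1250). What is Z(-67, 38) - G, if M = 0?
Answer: -364590906/67 ≈ -5.4417e+6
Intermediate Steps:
G = 5441655 (G = -1823*(-2985) = 5441655)
Z(z, a) = 21/z (Z(z, a) = 0/a + 21/z = 0 + 21/z = 21/z)
Z(-67, 38) - G = 21/(-67) - 1*5441655 = 21*(-1/67) - 5441655 = -21/67 - 5441655 = -364590906/67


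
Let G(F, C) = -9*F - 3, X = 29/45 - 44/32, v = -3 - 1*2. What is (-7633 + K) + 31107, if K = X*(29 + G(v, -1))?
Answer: 8431967/360 ≈ 23422.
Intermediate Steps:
v = -5 (v = -3 - 2 = -5)
X = -263/360 (X = 29*(1/45) - 44*1/32 = 29/45 - 11/8 = -263/360 ≈ -0.73056)
G(F, C) = -3 - 9*F
K = -18673/360 (K = -263*(29 + (-3 - 9*(-5)))/360 = -263*(29 + (-3 + 45))/360 = -263*(29 + 42)/360 = -263/360*71 = -18673/360 ≈ -51.869)
(-7633 + K) + 31107 = (-7633 - 18673/360) + 31107 = -2766553/360 + 31107 = 8431967/360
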